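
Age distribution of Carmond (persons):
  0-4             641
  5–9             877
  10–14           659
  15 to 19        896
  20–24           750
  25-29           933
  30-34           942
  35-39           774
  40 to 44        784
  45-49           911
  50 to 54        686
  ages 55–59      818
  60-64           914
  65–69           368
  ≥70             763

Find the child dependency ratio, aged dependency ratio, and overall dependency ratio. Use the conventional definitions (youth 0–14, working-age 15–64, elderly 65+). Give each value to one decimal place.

0–14: 641 + 877 + 659 = 2,177
15–64: 896 + 750 + 933 + 942 + 774 + 784 + 911 + 686 + 818 + 914 = 8,408
65+: 368 + 763 = 1,131
Youth dependency ratio = 2,177 / 8,408 × 100 = 25.9
Old-age dependency ratio = 1,131 / 8,408 × 100 = 13.5
Total dependency ratio = (2,177 + 1,131) / 8,408 × 100 = 3,308 / 8,408 × 100 = 39.3

Youth dependency ratio: 25.9
Old-age dependency ratio: 13.5
Total dependency ratio: 39.3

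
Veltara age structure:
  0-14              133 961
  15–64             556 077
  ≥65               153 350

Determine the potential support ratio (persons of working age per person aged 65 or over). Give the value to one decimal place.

Potential support ratio: 3.6

Potential support ratio = 556 077 / 153 350 = 3.6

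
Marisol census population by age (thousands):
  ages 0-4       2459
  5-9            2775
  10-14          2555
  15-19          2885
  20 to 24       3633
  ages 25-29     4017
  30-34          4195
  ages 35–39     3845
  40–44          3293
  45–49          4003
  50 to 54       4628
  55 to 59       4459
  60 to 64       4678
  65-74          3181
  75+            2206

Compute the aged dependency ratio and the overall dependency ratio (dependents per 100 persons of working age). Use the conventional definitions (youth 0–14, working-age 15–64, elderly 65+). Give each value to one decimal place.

Old-age dependency ratio: 13.6
Total dependency ratio: 33.2

0–14: 2459 + 2775 + 2555 = 7789
15–64: 2885 + 3633 + 4017 + 4195 + 3845 + 3293 + 4003 + 4628 + 4459 + 4678 = 39636
65+: 3181 + 2206 = 5387
Old-age dependency ratio = 5387 / 39636 × 100 = 13.6
Total dependency ratio = (7789 + 5387) / 39636 × 100 = 13176 / 39636 × 100 = 33.2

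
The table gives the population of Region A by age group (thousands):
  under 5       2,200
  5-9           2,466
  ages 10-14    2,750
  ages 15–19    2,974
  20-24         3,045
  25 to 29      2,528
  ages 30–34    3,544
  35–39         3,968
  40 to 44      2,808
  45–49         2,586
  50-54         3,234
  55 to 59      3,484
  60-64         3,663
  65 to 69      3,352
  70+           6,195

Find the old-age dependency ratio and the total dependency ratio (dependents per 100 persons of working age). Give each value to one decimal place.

Old-age dependency ratio: 30.0
Total dependency ratio: 53.3

0–14: 2,200 + 2,466 + 2,750 = 7,416
15–64: 2,974 + 3,045 + 2,528 + 3,544 + 3,968 + 2,808 + 2,586 + 3,234 + 3,484 + 3,663 = 31,834
65+: 3,352 + 6,195 = 9,547
Old-age dependency ratio = 9,547 / 31,834 × 100 = 30.0
Total dependency ratio = (7,416 + 9,547) / 31,834 × 100 = 16,963 / 31,834 × 100 = 53.3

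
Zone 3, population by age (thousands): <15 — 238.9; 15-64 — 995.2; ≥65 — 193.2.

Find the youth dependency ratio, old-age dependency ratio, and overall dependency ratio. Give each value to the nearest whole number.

Youth dependency ratio = 238.9 / 995.2 × 100 = 24
Old-age dependency ratio = 193.2 / 995.2 × 100 = 19
Total dependency ratio = (238.9 + 193.2) / 995.2 × 100 = 432.1 / 995.2 × 100 = 43

Youth dependency ratio: 24
Old-age dependency ratio: 19
Total dependency ratio: 43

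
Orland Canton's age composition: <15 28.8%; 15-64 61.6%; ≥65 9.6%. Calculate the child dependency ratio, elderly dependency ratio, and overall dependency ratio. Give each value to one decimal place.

Youth dependency ratio = 28.8 / 61.6 × 100 = 46.8
Old-age dependency ratio = 9.6 / 61.6 × 100 = 15.6
Total dependency ratio = (28.8 + 9.6) / 61.6 × 100 = 38.4 / 61.6 × 100 = 62.3

Youth dependency ratio: 46.8
Old-age dependency ratio: 15.6
Total dependency ratio: 62.3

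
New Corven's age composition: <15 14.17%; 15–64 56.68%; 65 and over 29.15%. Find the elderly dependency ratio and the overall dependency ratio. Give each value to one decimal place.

Old-age dependency ratio: 51.4
Total dependency ratio: 76.4

Old-age dependency ratio = 29.15 / 56.68 × 100 = 51.4
Total dependency ratio = (14.17 + 29.15) / 56.68 × 100 = 43.32 / 56.68 × 100 = 76.4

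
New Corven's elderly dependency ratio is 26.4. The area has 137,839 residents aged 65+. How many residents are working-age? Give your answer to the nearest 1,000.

Old-age dependency ratio = elderly / working-age × 100
26.4 = 137,839 / W × 100
⇒ 522,000

Working-age: 522,000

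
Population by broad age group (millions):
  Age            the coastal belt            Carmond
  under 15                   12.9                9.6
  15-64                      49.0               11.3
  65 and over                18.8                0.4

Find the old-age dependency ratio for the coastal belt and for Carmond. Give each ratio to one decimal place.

the coastal belt: 18.8 / 49.0 × 100 = 38.4
Carmond: 0.4 / 11.3 × 100 = 3.5

the coastal belt: 38.4
Carmond: 3.5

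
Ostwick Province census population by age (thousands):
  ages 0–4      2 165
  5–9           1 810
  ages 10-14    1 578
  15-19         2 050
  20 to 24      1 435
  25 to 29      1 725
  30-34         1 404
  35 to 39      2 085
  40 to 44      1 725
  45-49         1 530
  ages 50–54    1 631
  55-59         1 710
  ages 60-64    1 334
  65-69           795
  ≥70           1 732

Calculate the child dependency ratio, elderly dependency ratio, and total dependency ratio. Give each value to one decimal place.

0–14: 2 165 + 1 810 + 1 578 = 5 553
15–64: 2 050 + 1 435 + 1 725 + 1 404 + 2 085 + 1 725 + 1 530 + 1 631 + 1 710 + 1 334 = 16 629
65+: 795 + 1 732 = 2 527
Youth dependency ratio = 5 553 / 16 629 × 100 = 33.4
Old-age dependency ratio = 2 527 / 16 629 × 100 = 15.2
Total dependency ratio = (5 553 + 2 527) / 16 629 × 100 = 8 080 / 16 629 × 100 = 48.6

Youth dependency ratio: 33.4
Old-age dependency ratio: 15.2
Total dependency ratio: 48.6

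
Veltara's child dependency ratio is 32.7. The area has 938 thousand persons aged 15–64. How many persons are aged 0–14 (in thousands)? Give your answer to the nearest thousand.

Youth dependency ratio = youth / working-age × 100
32.7 = Y / 938 × 100
⇒ 307

Aged 0–14: 307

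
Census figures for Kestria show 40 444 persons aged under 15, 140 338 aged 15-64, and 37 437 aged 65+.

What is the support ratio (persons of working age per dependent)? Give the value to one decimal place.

Support ratio = 140 338 / (40 444 + 37 437) = 140 338 / 77 881 = 1.8

Support ratio: 1.8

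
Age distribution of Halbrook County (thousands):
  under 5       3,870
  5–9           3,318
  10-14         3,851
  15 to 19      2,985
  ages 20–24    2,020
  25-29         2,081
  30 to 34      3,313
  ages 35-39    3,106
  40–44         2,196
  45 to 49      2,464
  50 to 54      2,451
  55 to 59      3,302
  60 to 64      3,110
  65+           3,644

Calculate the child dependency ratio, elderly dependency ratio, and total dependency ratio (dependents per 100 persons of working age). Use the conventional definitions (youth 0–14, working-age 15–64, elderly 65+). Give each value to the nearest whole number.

Youth dependency ratio: 41
Old-age dependency ratio: 13
Total dependency ratio: 54

0–14: 3,870 + 3,318 + 3,851 = 11,039
15–64: 2,985 + 2,020 + 2,081 + 3,313 + 3,106 + 2,196 + 2,464 + 2,451 + 3,302 + 3,110 = 27,028
65+: 3,644
Youth dependency ratio = 11,039 / 27,028 × 100 = 41
Old-age dependency ratio = 3,644 / 27,028 × 100 = 13
Total dependency ratio = (11,039 + 3,644) / 27,028 × 100 = 14,683 / 27,028 × 100 = 54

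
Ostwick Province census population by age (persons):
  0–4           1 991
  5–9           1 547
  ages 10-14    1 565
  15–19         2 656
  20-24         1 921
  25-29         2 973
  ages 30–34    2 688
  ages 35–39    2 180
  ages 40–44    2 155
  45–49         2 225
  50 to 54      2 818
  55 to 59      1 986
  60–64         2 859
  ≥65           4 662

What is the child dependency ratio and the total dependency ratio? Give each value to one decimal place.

Youth dependency ratio: 20.9
Total dependency ratio: 39.9

0–14: 1 991 + 1 547 + 1 565 = 5 103
15–64: 2 656 + 1 921 + 2 973 + 2 688 + 2 180 + 2 155 + 2 225 + 2 818 + 1 986 + 2 859 = 24 461
65+: 4 662
Youth dependency ratio = 5 103 / 24 461 × 100 = 20.9
Total dependency ratio = (5 103 + 4 662) / 24 461 × 100 = 9 765 / 24 461 × 100 = 39.9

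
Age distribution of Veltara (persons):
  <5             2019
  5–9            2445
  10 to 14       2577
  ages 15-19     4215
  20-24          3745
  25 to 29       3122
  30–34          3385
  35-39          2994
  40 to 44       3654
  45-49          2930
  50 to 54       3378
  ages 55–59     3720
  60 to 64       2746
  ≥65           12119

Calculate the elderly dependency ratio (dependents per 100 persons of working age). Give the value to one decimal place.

Old-age dependency ratio: 35.8

0–14: 2019 + 2445 + 2577 = 7041
15–64: 4215 + 3745 + 3122 + 3385 + 2994 + 3654 + 2930 + 3378 + 3720 + 2746 = 33889
65+: 12119
Old-age dependency ratio = 12119 / 33889 × 100 = 35.8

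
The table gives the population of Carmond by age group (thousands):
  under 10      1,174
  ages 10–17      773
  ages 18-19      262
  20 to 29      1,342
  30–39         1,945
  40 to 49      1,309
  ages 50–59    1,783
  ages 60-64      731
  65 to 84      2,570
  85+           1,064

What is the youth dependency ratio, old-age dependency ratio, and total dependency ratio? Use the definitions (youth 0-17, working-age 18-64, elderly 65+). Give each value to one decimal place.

Youth dependency ratio: 26.4
Old-age dependency ratio: 49.3
Total dependency ratio: 75.7

0–17: 1,174 + 773 = 1,947
18–64: 262 + 1,342 + 1,945 + 1,309 + 1,783 + 731 = 7,372
65+: 2,570 + 1,064 = 3,634
Youth dependency ratio = 1,947 / 7,372 × 100 = 26.4
Old-age dependency ratio = 3,634 / 7,372 × 100 = 49.3
Total dependency ratio = (1,947 + 3,634) / 7,372 × 100 = 5,581 / 7,372 × 100 = 75.7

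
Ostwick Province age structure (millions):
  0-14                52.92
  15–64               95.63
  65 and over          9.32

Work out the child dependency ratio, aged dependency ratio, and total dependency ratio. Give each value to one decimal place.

Youth dependency ratio = 52.92 / 95.63 × 100 = 55.3
Old-age dependency ratio = 9.32 / 95.63 × 100 = 9.7
Total dependency ratio = (52.92 + 9.32) / 95.63 × 100 = 62.24 / 95.63 × 100 = 65.1

Youth dependency ratio: 55.3
Old-age dependency ratio: 9.7
Total dependency ratio: 65.1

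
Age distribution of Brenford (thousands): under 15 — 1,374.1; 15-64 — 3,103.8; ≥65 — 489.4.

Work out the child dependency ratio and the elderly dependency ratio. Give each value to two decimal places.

Youth dependency ratio = 1,374.1 / 3,103.8 × 100 = 44.27
Old-age dependency ratio = 489.4 / 3,103.8 × 100 = 15.77

Youth dependency ratio: 44.27
Old-age dependency ratio: 15.77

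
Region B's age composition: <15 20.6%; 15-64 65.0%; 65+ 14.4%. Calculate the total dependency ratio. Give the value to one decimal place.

Total dependency ratio: 53.8

Total dependency ratio = (20.6 + 14.4) / 65.0 × 100 = 35.0 / 65.0 × 100 = 53.8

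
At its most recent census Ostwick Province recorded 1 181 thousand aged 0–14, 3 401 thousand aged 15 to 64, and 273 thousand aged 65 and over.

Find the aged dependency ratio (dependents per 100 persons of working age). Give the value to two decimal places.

Old-age dependency ratio: 8.03

Old-age dependency ratio = 273 / 3 401 × 100 = 8.03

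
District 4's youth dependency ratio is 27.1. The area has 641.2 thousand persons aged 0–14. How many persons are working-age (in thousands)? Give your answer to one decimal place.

Youth dependency ratio = youth / working-age × 100
27.1 = 641.2 / W × 100
⇒ 2,366.1

Working-age: 2,366.1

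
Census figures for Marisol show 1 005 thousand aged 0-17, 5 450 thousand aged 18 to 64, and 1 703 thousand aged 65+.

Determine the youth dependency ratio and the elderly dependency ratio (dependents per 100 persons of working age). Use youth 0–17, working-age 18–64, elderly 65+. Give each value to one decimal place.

Youth dependency ratio = 1 005 / 5 450 × 100 = 18.4
Old-age dependency ratio = 1 703 / 5 450 × 100 = 31.2

Youth dependency ratio: 18.4
Old-age dependency ratio: 31.2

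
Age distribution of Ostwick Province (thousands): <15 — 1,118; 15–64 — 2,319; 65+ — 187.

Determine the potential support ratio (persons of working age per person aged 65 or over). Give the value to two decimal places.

Potential support ratio: 12.40

Potential support ratio = 2,319 / 187 = 12.40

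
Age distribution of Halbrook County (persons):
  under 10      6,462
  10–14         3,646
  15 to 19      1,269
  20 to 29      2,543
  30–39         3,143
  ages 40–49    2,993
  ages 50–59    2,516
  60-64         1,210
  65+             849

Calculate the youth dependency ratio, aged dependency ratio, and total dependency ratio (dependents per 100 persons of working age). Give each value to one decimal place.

0–14: 6,462 + 3,646 = 10,108
15–64: 1,269 + 2,543 + 3,143 + 2,993 + 2,516 + 1,210 = 13,674
65+: 849
Youth dependency ratio = 10,108 / 13,674 × 100 = 73.9
Old-age dependency ratio = 849 / 13,674 × 100 = 6.2
Total dependency ratio = (10,108 + 849) / 13,674 × 100 = 10,957 / 13,674 × 100 = 80.1

Youth dependency ratio: 73.9
Old-age dependency ratio: 6.2
Total dependency ratio: 80.1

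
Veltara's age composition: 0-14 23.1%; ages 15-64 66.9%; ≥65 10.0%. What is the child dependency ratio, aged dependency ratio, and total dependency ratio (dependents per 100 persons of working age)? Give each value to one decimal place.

Youth dependency ratio: 34.5
Old-age dependency ratio: 14.9
Total dependency ratio: 49.5

Youth dependency ratio = 23.1 / 66.9 × 100 = 34.5
Old-age dependency ratio = 10.0 / 66.9 × 100 = 14.9
Total dependency ratio = (23.1 + 10.0) / 66.9 × 100 = 33.1 / 66.9 × 100 = 49.5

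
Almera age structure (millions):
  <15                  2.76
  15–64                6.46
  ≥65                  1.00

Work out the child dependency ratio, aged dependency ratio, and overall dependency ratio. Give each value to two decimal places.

Youth dependency ratio: 42.72
Old-age dependency ratio: 15.48
Total dependency ratio: 58.20

Youth dependency ratio = 2.76 / 6.46 × 100 = 42.72
Old-age dependency ratio = 1.00 / 6.46 × 100 = 15.48
Total dependency ratio = (2.76 + 1.00) / 6.46 × 100 = 3.76 / 6.46 × 100 = 58.20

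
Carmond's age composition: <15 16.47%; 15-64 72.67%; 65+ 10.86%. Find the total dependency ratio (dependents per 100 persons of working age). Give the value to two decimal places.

Total dependency ratio: 37.61

Total dependency ratio = (16.47 + 10.86) / 72.67 × 100 = 27.33 / 72.67 × 100 = 37.61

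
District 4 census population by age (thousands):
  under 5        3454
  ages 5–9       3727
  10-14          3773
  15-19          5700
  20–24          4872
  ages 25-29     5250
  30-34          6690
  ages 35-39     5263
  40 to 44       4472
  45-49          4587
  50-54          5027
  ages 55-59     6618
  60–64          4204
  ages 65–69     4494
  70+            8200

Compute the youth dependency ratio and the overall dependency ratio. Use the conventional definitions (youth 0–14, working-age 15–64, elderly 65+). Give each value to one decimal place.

Youth dependency ratio: 20.8
Total dependency ratio: 44.9

0–14: 3454 + 3727 + 3773 = 10954
15–64: 5700 + 4872 + 5250 + 6690 + 5263 + 4472 + 4587 + 5027 + 6618 + 4204 = 52683
65+: 4494 + 8200 = 12694
Youth dependency ratio = 10954 / 52683 × 100 = 20.8
Total dependency ratio = (10954 + 12694) / 52683 × 100 = 23648 / 52683 × 100 = 44.9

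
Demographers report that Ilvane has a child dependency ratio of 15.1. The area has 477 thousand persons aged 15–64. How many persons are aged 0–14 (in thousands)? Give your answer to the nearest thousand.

Aged 0–14: 72

Youth dependency ratio = youth / working-age × 100
15.1 = Y / 477 × 100
⇒ 72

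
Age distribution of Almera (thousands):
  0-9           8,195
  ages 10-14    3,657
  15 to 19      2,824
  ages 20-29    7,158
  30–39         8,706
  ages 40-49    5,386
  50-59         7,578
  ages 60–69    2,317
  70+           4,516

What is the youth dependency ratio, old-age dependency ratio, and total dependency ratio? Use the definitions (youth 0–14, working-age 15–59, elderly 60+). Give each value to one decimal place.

0–14: 8,195 + 3,657 = 11,852
15–59: 2,824 + 7,158 + 8,706 + 5,386 + 7,578 = 31,652
60+: 2,317 + 4,516 = 6,833
Youth dependency ratio = 11,852 / 31,652 × 100 = 37.4
Old-age dependency ratio = 6,833 / 31,652 × 100 = 21.6
Total dependency ratio = (11,852 + 6,833) / 31,652 × 100 = 18,685 / 31,652 × 100 = 59.0

Youth dependency ratio: 37.4
Old-age dependency ratio: 21.6
Total dependency ratio: 59.0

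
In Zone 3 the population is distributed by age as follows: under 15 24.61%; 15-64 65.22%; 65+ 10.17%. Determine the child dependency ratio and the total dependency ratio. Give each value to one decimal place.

Youth dependency ratio: 37.7
Total dependency ratio: 53.3

Youth dependency ratio = 24.61 / 65.22 × 100 = 37.7
Total dependency ratio = (24.61 + 10.17) / 65.22 × 100 = 34.78 / 65.22 × 100 = 53.3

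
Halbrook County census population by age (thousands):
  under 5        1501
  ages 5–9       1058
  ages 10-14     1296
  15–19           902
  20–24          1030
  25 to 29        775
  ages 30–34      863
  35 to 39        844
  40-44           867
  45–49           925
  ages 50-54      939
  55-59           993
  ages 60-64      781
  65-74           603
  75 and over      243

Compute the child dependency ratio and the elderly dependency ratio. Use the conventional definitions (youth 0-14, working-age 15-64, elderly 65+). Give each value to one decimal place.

Youth dependency ratio: 43.2
Old-age dependency ratio: 9.5

0–14: 1501 + 1058 + 1296 = 3855
15–64: 902 + 1030 + 775 + 863 + 844 + 867 + 925 + 939 + 993 + 781 = 8919
65+: 603 + 243 = 846
Youth dependency ratio = 3855 / 8919 × 100 = 43.2
Old-age dependency ratio = 846 / 8919 × 100 = 9.5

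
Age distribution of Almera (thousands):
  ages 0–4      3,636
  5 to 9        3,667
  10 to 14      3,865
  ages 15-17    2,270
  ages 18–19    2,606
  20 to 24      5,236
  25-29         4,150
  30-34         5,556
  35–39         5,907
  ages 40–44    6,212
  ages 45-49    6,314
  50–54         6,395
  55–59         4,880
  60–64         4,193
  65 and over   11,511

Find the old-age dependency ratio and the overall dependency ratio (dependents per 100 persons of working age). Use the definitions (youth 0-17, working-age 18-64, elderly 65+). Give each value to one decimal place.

Old-age dependency ratio: 22.4
Total dependency ratio: 48.5

0–17: 3,636 + 3,667 + 3,865 + 2,270 = 13,438
18–64: 2,606 + 5,236 + 4,150 + 5,556 + 5,907 + 6,212 + 6,314 + 6,395 + 4,880 + 4,193 = 51,449
65+: 11,511
Old-age dependency ratio = 11,511 / 51,449 × 100 = 22.4
Total dependency ratio = (13,438 + 11,511) / 51,449 × 100 = 24,949 / 51,449 × 100 = 48.5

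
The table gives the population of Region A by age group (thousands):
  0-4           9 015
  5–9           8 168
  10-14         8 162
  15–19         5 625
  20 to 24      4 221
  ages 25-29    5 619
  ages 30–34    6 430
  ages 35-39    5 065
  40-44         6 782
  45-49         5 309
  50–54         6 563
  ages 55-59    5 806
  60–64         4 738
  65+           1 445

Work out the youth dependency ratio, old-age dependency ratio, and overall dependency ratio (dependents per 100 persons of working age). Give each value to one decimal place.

0–14: 9 015 + 8 168 + 8 162 = 25 345
15–64: 5 625 + 4 221 + 5 619 + 6 430 + 5 065 + 6 782 + 5 309 + 6 563 + 5 806 + 4 738 = 56 158
65+: 1 445
Youth dependency ratio = 25 345 / 56 158 × 100 = 45.1
Old-age dependency ratio = 1 445 / 56 158 × 100 = 2.6
Total dependency ratio = (25 345 + 1 445) / 56 158 × 100 = 26 790 / 56 158 × 100 = 47.7

Youth dependency ratio: 45.1
Old-age dependency ratio: 2.6
Total dependency ratio: 47.7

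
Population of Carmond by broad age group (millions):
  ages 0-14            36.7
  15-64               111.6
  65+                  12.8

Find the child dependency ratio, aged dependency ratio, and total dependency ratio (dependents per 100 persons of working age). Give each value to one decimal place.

Youth dependency ratio = 36.7 / 111.6 × 100 = 32.9
Old-age dependency ratio = 12.8 / 111.6 × 100 = 11.5
Total dependency ratio = (36.7 + 12.8) / 111.6 × 100 = 49.5 / 111.6 × 100 = 44.4

Youth dependency ratio: 32.9
Old-age dependency ratio: 11.5
Total dependency ratio: 44.4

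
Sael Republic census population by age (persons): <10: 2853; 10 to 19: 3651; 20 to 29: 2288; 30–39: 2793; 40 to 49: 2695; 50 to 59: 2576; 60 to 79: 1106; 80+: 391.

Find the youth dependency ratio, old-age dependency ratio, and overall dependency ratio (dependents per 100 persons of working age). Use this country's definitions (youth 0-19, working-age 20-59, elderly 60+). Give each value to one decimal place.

0–19: 2853 + 3651 = 6504
20–59: 2288 + 2793 + 2695 + 2576 = 10352
60+: 1106 + 391 = 1497
Youth dependency ratio = 6504 / 10352 × 100 = 62.8
Old-age dependency ratio = 1497 / 10352 × 100 = 14.5
Total dependency ratio = (6504 + 1497) / 10352 × 100 = 8001 / 10352 × 100 = 77.3

Youth dependency ratio: 62.8
Old-age dependency ratio: 14.5
Total dependency ratio: 77.3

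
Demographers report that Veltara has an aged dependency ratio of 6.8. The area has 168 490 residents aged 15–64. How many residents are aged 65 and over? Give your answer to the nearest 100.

Aged 65 and over: 11 500

Old-age dependency ratio = elderly / working-age × 100
6.8 = E / 168 490 × 100
⇒ 11 500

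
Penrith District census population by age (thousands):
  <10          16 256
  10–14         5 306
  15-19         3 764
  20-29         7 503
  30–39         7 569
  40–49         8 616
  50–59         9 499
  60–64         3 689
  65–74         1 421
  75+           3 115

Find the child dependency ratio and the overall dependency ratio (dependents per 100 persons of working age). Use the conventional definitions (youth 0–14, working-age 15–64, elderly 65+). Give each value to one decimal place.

0–14: 16 256 + 5 306 = 21 562
15–64: 3 764 + 7 503 + 7 569 + 8 616 + 9 499 + 3 689 = 40 640
65+: 1 421 + 3 115 = 4 536
Youth dependency ratio = 21 562 / 40 640 × 100 = 53.1
Total dependency ratio = (21 562 + 4 536) / 40 640 × 100 = 26 098 / 40 640 × 100 = 64.2

Youth dependency ratio: 53.1
Total dependency ratio: 64.2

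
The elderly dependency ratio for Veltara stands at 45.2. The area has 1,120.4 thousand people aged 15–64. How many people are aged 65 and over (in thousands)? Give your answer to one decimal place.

Aged 65 and over: 506.4

Old-age dependency ratio = elderly / working-age × 100
45.2 = E / 1,120.4 × 100
⇒ 506.4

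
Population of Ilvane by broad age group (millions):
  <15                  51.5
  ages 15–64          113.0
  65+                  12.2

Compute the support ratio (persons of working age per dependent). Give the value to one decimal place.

Support ratio = 113.0 / (51.5 + 12.2) = 113.0 / 63.7 = 1.8

Support ratio: 1.8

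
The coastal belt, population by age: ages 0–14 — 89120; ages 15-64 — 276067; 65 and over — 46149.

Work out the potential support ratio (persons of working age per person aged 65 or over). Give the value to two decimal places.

Potential support ratio = 276067 / 46149 = 5.98

Potential support ratio: 5.98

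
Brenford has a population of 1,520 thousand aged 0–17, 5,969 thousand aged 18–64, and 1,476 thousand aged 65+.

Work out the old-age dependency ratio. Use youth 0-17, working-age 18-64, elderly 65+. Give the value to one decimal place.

Old-age dependency ratio: 24.7

Old-age dependency ratio = 1,476 / 5,969 × 100 = 24.7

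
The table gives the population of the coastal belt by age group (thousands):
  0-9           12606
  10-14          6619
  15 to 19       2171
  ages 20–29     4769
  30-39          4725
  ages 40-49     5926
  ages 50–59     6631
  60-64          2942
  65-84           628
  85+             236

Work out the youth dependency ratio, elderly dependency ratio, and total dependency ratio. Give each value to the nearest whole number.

Youth dependency ratio: 71
Old-age dependency ratio: 3
Total dependency ratio: 74

0–14: 12606 + 6619 = 19225
15–64: 2171 + 4769 + 4725 + 5926 + 6631 + 2942 = 27164
65+: 628 + 236 = 864
Youth dependency ratio = 19225 / 27164 × 100 = 71
Old-age dependency ratio = 864 / 27164 × 100 = 3
Total dependency ratio = (19225 + 864) / 27164 × 100 = 20089 / 27164 × 100 = 74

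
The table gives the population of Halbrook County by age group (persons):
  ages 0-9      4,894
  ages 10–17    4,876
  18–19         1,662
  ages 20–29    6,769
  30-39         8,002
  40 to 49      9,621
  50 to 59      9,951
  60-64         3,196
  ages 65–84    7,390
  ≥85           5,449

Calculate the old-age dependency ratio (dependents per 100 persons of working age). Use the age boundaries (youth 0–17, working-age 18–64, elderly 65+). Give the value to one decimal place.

0–17: 4,894 + 4,876 = 9,770
18–64: 1,662 + 6,769 + 8,002 + 9,621 + 9,951 + 3,196 = 39,201
65+: 7,390 + 5,449 = 12,839
Old-age dependency ratio = 12,839 / 39,201 × 100 = 32.8

Old-age dependency ratio: 32.8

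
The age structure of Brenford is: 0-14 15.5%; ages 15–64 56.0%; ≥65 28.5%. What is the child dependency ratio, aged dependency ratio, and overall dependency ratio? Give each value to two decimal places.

Youth dependency ratio = 15.5 / 56.0 × 100 = 27.68
Old-age dependency ratio = 28.5 / 56.0 × 100 = 50.89
Total dependency ratio = (15.5 + 28.5) / 56.0 × 100 = 44.0 / 56.0 × 100 = 78.57

Youth dependency ratio: 27.68
Old-age dependency ratio: 50.89
Total dependency ratio: 78.57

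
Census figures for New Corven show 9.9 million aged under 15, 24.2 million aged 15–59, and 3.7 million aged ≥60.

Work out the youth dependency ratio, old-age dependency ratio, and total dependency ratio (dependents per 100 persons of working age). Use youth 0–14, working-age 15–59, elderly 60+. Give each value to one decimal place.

Youth dependency ratio: 40.9
Old-age dependency ratio: 15.3
Total dependency ratio: 56.2

Youth dependency ratio = 9.9 / 24.2 × 100 = 40.9
Old-age dependency ratio = 3.7 / 24.2 × 100 = 15.3
Total dependency ratio = (9.9 + 3.7) / 24.2 × 100 = 13.6 / 24.2 × 100 = 56.2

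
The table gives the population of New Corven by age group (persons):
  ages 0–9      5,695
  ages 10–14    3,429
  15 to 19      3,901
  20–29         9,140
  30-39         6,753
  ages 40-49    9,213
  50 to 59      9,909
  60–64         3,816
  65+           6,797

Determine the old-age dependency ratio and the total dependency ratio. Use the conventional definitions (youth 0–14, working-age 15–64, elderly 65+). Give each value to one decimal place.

Old-age dependency ratio: 15.9
Total dependency ratio: 37.3

0–14: 5,695 + 3,429 = 9,124
15–64: 3,901 + 9,140 + 6,753 + 9,213 + 9,909 + 3,816 = 42,732
65+: 6,797
Old-age dependency ratio = 6,797 / 42,732 × 100 = 15.9
Total dependency ratio = (9,124 + 6,797) / 42,732 × 100 = 15,921 / 42,732 × 100 = 37.3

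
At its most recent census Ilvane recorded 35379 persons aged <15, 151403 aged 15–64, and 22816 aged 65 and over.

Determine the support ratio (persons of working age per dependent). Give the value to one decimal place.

Support ratio: 2.6

Support ratio = 151403 / (35379 + 22816) = 151403 / 58195 = 2.6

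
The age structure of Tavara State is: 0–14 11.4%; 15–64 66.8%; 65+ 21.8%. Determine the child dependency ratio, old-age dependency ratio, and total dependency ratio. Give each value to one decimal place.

Youth dependency ratio: 17.1
Old-age dependency ratio: 32.6
Total dependency ratio: 49.7

Youth dependency ratio = 11.4 / 66.8 × 100 = 17.1
Old-age dependency ratio = 21.8 / 66.8 × 100 = 32.6
Total dependency ratio = (11.4 + 21.8) / 66.8 × 100 = 33.2 / 66.8 × 100 = 49.7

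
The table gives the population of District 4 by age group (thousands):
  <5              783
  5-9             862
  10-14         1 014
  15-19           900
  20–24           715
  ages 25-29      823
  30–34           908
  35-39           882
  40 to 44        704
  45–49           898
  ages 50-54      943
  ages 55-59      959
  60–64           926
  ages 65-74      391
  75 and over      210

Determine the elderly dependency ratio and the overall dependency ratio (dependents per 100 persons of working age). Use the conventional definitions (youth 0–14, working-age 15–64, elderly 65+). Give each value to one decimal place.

Old-age dependency ratio: 6.9
Total dependency ratio: 37.7

0–14: 783 + 862 + 1 014 = 2 659
15–64: 900 + 715 + 823 + 908 + 882 + 704 + 898 + 943 + 959 + 926 = 8 658
65+: 391 + 210 = 601
Old-age dependency ratio = 601 / 8 658 × 100 = 6.9
Total dependency ratio = (2 659 + 601) / 8 658 × 100 = 3 260 / 8 658 × 100 = 37.7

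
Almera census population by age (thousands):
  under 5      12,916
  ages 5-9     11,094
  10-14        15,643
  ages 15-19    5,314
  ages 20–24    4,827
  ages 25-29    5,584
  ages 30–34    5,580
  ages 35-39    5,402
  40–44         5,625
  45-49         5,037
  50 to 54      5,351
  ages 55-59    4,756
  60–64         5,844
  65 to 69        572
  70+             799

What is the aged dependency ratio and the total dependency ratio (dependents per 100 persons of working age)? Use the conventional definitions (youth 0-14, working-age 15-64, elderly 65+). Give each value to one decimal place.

Old-age dependency ratio: 2.6
Total dependency ratio: 76.9

0–14: 12,916 + 11,094 + 15,643 = 39,653
15–64: 5,314 + 4,827 + 5,584 + 5,580 + 5,402 + 5,625 + 5,037 + 5,351 + 4,756 + 5,844 = 53,320
65+: 572 + 799 = 1,371
Old-age dependency ratio = 1,371 / 53,320 × 100 = 2.6
Total dependency ratio = (39,653 + 1,371) / 53,320 × 100 = 41,024 / 53,320 × 100 = 76.9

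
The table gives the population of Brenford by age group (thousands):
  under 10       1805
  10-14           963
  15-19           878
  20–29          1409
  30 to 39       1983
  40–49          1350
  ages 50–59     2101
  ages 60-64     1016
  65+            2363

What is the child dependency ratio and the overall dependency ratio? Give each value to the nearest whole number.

Youth dependency ratio: 32
Total dependency ratio: 59

0–14: 1805 + 963 = 2768
15–64: 878 + 1409 + 1983 + 1350 + 2101 + 1016 = 8737
65+: 2363
Youth dependency ratio = 2768 / 8737 × 100 = 32
Total dependency ratio = (2768 + 2363) / 8737 × 100 = 5131 / 8737 × 100 = 59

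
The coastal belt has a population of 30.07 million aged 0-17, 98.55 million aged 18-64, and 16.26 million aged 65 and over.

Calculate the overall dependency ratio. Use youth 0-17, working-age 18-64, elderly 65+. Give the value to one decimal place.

Total dependency ratio = (30.07 + 16.26) / 98.55 × 100 = 46.33 / 98.55 × 100 = 47.0

Total dependency ratio: 47.0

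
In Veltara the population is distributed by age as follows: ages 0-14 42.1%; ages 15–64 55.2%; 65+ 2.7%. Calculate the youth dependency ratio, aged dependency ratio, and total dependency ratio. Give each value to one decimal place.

Youth dependency ratio: 76.3
Old-age dependency ratio: 4.9
Total dependency ratio: 81.2

Youth dependency ratio = 42.1 / 55.2 × 100 = 76.3
Old-age dependency ratio = 2.7 / 55.2 × 100 = 4.9
Total dependency ratio = (42.1 + 2.7) / 55.2 × 100 = 44.8 / 55.2 × 100 = 81.2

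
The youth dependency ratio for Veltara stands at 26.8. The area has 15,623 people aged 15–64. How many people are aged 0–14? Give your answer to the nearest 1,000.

Youth dependency ratio = youth / working-age × 100
26.8 = Y / 15,623 × 100
⇒ 4,000

Aged 0–14: 4,000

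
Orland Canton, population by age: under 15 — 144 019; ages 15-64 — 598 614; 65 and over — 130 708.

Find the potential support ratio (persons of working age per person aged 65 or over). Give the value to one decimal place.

Potential support ratio: 4.6

Potential support ratio = 598 614 / 130 708 = 4.6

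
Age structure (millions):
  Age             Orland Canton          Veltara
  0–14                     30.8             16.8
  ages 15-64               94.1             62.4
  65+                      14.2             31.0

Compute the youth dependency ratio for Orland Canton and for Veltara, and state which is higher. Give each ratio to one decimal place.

Orland Canton: 30.8 / 94.1 × 100 = 32.7
Veltara: 16.8 / 62.4 × 100 = 26.9

Orland Canton: 32.7
Veltara: 26.9
Higher: Orland Canton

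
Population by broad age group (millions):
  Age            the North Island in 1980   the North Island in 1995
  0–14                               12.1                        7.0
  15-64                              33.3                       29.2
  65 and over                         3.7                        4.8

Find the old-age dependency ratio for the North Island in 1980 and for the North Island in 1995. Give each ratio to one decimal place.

the North Island in 1980: 11.1
the North Island in 1995: 16.4

the North Island in 1980: 3.7 / 33.3 × 100 = 11.1
the North Island in 1995: 4.8 / 29.2 × 100 = 16.4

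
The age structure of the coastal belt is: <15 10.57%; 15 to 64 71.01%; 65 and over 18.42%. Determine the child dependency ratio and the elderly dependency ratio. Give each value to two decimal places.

Youth dependency ratio: 14.89
Old-age dependency ratio: 25.94

Youth dependency ratio = 10.57 / 71.01 × 100 = 14.89
Old-age dependency ratio = 18.42 / 71.01 × 100 = 25.94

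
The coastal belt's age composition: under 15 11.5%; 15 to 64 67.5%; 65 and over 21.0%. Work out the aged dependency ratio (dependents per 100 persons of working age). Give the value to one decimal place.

Old-age dependency ratio = 21.0 / 67.5 × 100 = 31.1

Old-age dependency ratio: 31.1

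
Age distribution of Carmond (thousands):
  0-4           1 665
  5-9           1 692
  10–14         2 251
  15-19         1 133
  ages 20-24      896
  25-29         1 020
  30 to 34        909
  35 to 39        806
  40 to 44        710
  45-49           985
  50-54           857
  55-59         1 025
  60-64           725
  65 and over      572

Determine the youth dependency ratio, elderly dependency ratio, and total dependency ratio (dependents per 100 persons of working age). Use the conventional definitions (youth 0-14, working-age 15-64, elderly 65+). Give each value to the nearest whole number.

0–14: 1 665 + 1 692 + 2 251 = 5 608
15–64: 1 133 + 896 + 1 020 + 909 + 806 + 710 + 985 + 857 + 1 025 + 725 = 9 066
65+: 572
Youth dependency ratio = 5 608 / 9 066 × 100 = 62
Old-age dependency ratio = 572 / 9 066 × 100 = 6
Total dependency ratio = (5 608 + 572) / 9 066 × 100 = 6 180 / 9 066 × 100 = 68

Youth dependency ratio: 62
Old-age dependency ratio: 6
Total dependency ratio: 68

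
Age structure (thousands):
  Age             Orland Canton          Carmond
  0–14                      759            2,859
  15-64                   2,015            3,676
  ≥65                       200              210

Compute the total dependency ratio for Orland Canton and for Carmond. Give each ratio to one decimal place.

Orland Canton: 47.6
Carmond: 83.5

Orland Canton: (759 + 200) / 2,015 × 100 = 959 / 2,015 × 100 = 47.6
Carmond: (2,859 + 210) / 3,676 × 100 = 3,069 / 3,676 × 100 = 83.5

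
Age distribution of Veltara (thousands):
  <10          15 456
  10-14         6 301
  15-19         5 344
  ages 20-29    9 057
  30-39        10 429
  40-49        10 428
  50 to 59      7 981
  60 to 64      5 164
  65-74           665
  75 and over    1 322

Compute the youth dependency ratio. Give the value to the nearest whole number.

Youth dependency ratio: 45

0–14: 15 456 + 6 301 = 21 757
15–64: 5 344 + 9 057 + 10 429 + 10 428 + 7 981 + 5 164 = 48 403
65+: 665 + 1 322 = 1 987
Youth dependency ratio = 21 757 / 48 403 × 100 = 45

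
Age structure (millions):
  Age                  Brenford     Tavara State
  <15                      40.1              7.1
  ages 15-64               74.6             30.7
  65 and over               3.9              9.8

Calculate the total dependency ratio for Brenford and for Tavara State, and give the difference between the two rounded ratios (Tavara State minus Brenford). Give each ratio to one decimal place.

Brenford: (40.1 + 3.9) / 74.6 × 100 = 44.0 / 74.6 × 100 = 59.0
Tavara State: (7.1 + 9.8) / 30.7 × 100 = 16.9 / 30.7 × 100 = 55.0

Brenford: 59.0
Tavara State: 55.0
Difference: -4.0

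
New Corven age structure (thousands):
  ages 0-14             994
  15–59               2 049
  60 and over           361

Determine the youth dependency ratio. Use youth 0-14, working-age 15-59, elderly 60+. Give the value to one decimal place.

Youth dependency ratio: 48.5

Youth dependency ratio = 994 / 2 049 × 100 = 48.5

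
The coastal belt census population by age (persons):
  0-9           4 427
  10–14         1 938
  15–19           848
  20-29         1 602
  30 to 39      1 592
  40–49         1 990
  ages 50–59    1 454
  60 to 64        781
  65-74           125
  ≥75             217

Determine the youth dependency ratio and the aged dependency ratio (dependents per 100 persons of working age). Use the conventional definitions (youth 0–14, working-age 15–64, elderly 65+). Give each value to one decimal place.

Youth dependency ratio: 77.0
Old-age dependency ratio: 4.1

0–14: 4 427 + 1 938 = 6 365
15–64: 848 + 1 602 + 1 592 + 1 990 + 1 454 + 781 = 8 267
65+: 125 + 217 = 342
Youth dependency ratio = 6 365 / 8 267 × 100 = 77.0
Old-age dependency ratio = 342 / 8 267 × 100 = 4.1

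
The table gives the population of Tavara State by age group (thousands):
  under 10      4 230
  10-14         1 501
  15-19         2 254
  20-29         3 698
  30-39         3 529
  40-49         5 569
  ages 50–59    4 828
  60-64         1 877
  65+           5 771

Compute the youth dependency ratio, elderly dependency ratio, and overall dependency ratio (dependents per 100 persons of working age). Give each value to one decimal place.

0–14: 4 230 + 1 501 = 5 731
15–64: 2 254 + 3 698 + 3 529 + 5 569 + 4 828 + 1 877 = 21 755
65+: 5 771
Youth dependency ratio = 5 731 / 21 755 × 100 = 26.3
Old-age dependency ratio = 5 771 / 21 755 × 100 = 26.5
Total dependency ratio = (5 731 + 5 771) / 21 755 × 100 = 11 502 / 21 755 × 100 = 52.9

Youth dependency ratio: 26.3
Old-age dependency ratio: 26.5
Total dependency ratio: 52.9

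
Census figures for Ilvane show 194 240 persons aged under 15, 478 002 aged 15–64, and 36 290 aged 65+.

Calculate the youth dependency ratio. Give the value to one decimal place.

Youth dependency ratio = 194 240 / 478 002 × 100 = 40.6

Youth dependency ratio: 40.6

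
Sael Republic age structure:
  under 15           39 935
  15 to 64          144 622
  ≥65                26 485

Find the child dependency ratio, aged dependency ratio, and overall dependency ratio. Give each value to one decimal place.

Youth dependency ratio = 39 935 / 144 622 × 100 = 27.6
Old-age dependency ratio = 26 485 / 144 622 × 100 = 18.3
Total dependency ratio = (39 935 + 26 485) / 144 622 × 100 = 66 420 / 144 622 × 100 = 45.9

Youth dependency ratio: 27.6
Old-age dependency ratio: 18.3
Total dependency ratio: 45.9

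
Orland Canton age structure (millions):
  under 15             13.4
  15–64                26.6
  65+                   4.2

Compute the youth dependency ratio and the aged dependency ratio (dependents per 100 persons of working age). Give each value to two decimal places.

Youth dependency ratio = 13.4 / 26.6 × 100 = 50.38
Old-age dependency ratio = 4.2 / 26.6 × 100 = 15.79

Youth dependency ratio: 50.38
Old-age dependency ratio: 15.79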